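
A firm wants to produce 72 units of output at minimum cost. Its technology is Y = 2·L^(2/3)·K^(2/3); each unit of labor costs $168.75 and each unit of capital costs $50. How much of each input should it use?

L* = 8, K* = 27

Cost minimization requires the marginal rate of technical substitution to equal the input-price ratio: MP_L/MP_K = w/r.
Here MP_L/MP_K = (2/3)·(K/L)/(2/3) = (K/L). Setting this equal to 168.75/50 = 3.375 gives K = 3.375L.
Substituting into Y = 72: 2·L^(2/3)·(3.375L)^(2/3) = 72.
Solving, L = 8 and K = 27.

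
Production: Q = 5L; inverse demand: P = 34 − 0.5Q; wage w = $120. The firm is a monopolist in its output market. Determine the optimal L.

Marginal revenue from the inverse demand is MR = 34 − Q.
The marginal product is MP_L = 5.
A monopolist hires until marginal revenue product equals the wage: MR·MP_L = w.
(34 − 5L)·5 = 120, so L = 2.

L* = 2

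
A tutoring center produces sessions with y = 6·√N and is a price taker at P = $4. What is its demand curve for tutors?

MP_N = (1/2)·6·N^(-1/2) = 3·N^(-1/2).
Setting P·MP_N = w: 12·N^(-1/2) = w.
Solving for N: N^(-1/2) = w/12, so N = (12/w)^(2).

N(w) = 144/w²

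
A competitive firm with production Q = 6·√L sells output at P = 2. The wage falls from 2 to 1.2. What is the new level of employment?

From P·MP_L = w with MP_L = 3·L^(-1/2), the labor demand is L(w) = (6/w)^(2).
At w = 2: L = 9. At w = 1.2: L = 25.

L* = 25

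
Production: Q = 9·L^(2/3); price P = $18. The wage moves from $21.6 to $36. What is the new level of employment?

From P·MP_L = w with MP_L = 6·L^(-1/3), the labor demand is L(w) = (108/w)^(3).
At w = 21.6: L = 125. At w = 36: L = 27.

L* = 27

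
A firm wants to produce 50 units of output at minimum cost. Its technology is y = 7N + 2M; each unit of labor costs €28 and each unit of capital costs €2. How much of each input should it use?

The inputs are perfect substitutes, so the firm uses whichever has the lower cost per unit of output.
Cost per unit of output via N is w/7 = 4; via M it is r/2 = 1. M is cheaper.
Producing y = 50 with M alone: N = 0, M = 25.

N* = 0, M* = 25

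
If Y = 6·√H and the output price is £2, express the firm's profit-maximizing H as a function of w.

MP_H = (1/2)·6·H^(-1/2) = 3·H^(-1/2).
Setting P·MP_H = w: 6·H^(-1/2) = w.
Solving for H: H^(-1/2) = w/6, so H = (6/w)^(2).

H(w) = 36/w²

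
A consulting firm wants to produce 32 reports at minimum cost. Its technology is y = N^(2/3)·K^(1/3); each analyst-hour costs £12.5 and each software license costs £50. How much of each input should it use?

N* = 64, K* = 8

Cost minimization requires the marginal rate of technical substitution to equal the input-price ratio: MP_N/MP_K = w/r.
Here MP_N/MP_K = (2/3)·(K/N)/(1/3) = 2·(K/N). Setting this equal to 12.5/50 = 0.25 gives K = 0.125N.
Substituting into y = 32: N^(2/3)·(0.125N)^(1/3) = 32.
Solving, N = 64 and K = 8.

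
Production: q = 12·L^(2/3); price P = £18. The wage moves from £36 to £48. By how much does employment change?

From P·MP_L = w with MP_L = 8·L^(-1/3), the labor demand is L(w) = (144/w)^(3).
At w = 36: L = 64. At w = 48: L = 27.
ΔL = 27 − 64 = -37.

ΔL = -37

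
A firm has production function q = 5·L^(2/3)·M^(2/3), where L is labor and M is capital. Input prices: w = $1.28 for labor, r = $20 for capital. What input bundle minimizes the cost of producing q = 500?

Cost minimization requires the marginal rate of technical substitution to equal the input-price ratio: MP_L/MP_M = w/r.
Here MP_L/MP_M = (2/3)·(M/L)/(2/3) = (M/L). Setting this equal to 1.28/20 = 0.064 gives M = 0.064L.
Substituting into q = 500: 5·L^(2/3)·(0.064L)^(2/3) = 500.
Solving, L = 125 and M = 8.

L* = 125, M* = 8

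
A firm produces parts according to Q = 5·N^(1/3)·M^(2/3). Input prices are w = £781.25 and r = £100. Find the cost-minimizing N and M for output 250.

N* = 8, M* = 125

Cost minimization requires the marginal rate of technical substitution to equal the input-price ratio: MP_N/MP_M = w/r.
Here MP_N/MP_M = (1/3)·(M/N)/(2/3) = 0.5·(M/N). Setting this equal to 781.25/100 = 7.8125 gives M = 15.625N.
Substituting into Q = 250: 5·N^(1/3)·(15.625N)^(2/3) = 250.
Solving, N = 8 and M = 125.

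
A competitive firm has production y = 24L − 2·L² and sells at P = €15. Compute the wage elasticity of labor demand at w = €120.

From P·MP_L = w with MP_L = 24 − 4L, labor demand is L(w) = (24 − w/15)/4.
dL/dw = −1/(60) = -1/60.
At w = 120, L = 4, so ε = (dL/dw)·(w/L) = (-1/60)·(120/4) = -0.5.

ε = -0.5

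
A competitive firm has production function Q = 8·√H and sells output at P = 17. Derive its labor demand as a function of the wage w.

MP_H = (1/2)·8·H^(-1/2) = 4·H^(-1/2).
Setting P·MP_H = w: 68·H^(-1/2) = w.
Solving for H: H^(-1/2) = w/68, so H = (68/w)^(2).

H(w) = 4624/w²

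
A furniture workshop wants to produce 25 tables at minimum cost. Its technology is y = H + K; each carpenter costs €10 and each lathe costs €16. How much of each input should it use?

The inputs are perfect substitutes, so the firm uses whichever has the lower cost per unit of output.
Cost per unit of output via H is 10; via K it is 16. H is cheaper.
Producing y = 25 with H alone: H = 25, K = 0.

H* = 25, K* = 0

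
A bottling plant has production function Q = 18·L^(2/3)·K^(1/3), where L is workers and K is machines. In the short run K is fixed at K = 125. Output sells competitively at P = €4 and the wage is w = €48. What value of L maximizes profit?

With K = 125, MP_L = (2/3)·18·L^(-1/3)·125^(1/3) = 60·L^(-1/3).
Profit maximization for a price taker requires P·MP_L = w: 4·60·L^(-1/3) = 48.
So L^(-1/3) = 0.2, which gives L = 125.

L* = 125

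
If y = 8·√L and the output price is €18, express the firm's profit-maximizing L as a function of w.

MP_L = (1/2)·8·L^(-1/2) = 4·L^(-1/2).
Setting P·MP_L = w: 72·L^(-1/2) = w.
Solving for L: L^(-1/2) = w/72, so L = (72/w)^(2).

L(w) = 5184/w²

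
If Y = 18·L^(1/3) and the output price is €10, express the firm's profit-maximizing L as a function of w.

MP_L = (1/3)·18·L^(-2/3) = 6·L^(-2/3).
Setting P·MP_L = w: 60·L^(-2/3) = w.
Solving for L: L^(-2/3) = w/60, so L = (60/w)^(3/2).

L(w) = (60/w)^(3/2)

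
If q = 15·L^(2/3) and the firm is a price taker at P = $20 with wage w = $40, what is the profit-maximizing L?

MP_L = (2/3)·15·L^(-1/3) = 10·L^(-1/3).
Profit maximization for a price taker requires P·MP_L = w: 20·10·L^(-1/3) = 40.
So L^(-1/3) = 0.2, which gives L = 125.

L* = 125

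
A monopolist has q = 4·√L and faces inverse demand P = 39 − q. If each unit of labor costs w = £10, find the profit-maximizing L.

Marginal revenue from the inverse demand is MR = 39 − 2q.
The marginal product is MP_L = 2·L^(-1/2).
A monopolist hires until marginal revenue product equals the wage: MR·MP_L = w.
At L, q = 4·√L. Substituting and solving: (39 − 8·√L)·2·L^(-1/2) = 10 gives L = 9.

L* = 9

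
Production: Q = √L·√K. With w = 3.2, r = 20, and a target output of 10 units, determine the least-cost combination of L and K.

Cost minimization requires the marginal rate of technical substitution to equal the input-price ratio: MP_L/MP_K = w/r.
Here MP_L/MP_K = (1/2)·(K/L)/(1/2) = (K/L). Setting this equal to 3.2/20 = 0.16 gives K = 0.16L.
Substituting into Q = 10: L^(1/2)·(0.16L)^(1/2) = 10.
Solving, L = 25 and K = 4.

L* = 25, K* = 4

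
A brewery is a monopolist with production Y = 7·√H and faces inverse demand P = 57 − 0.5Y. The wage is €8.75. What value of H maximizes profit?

H* = 36

Marginal revenue from the inverse demand is MR = 57 − Y.
The marginal product is MP_H = 3.5·H^(-1/2).
A monopolist hires until marginal revenue product equals the wage: MR·MP_H = w.
At H, Y = 7·√H. Substituting and solving: (57 − 7·√H)·3.5·H^(-1/2) = 8.75 gives H = 36.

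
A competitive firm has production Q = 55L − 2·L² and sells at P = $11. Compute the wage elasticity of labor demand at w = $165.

From P·MP_L = w with MP_L = 55 − 4L, labor demand is L(w) = (55 − w/11)/4.
dL/dw = −1/(44) = -1/44.
At w = 165, L = 10, so ε = (dL/dw)·(w/L) = (-1/44)·(165/10) = -0.375.

ε = -0.375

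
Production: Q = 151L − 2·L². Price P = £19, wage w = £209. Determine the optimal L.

The marginal product of L is MP_L = 151 − 4L.
A price-taking firm hires until the value of the marginal product equals the wage: P·MP_L = w, so 19·(151 − 4L) = 209.
Then 151 − 4L = 11, giving L = 35.

L* = 35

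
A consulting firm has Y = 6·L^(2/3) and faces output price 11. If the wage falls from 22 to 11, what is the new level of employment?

From P·MP_L = w with MP_L = 4·L^(-1/3), the labor demand is L(w) = (44/w)^(3).
At w = 22: L = 8. At w = 11: L = 64.

L* = 64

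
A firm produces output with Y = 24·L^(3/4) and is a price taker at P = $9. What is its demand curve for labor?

L(w) = (162/w)^(4)

MP_L = (3/4)·24·L^(-1/4) = 18·L^(-1/4).
Setting P·MP_L = w: 162·L^(-1/4) = w.
Solving for L: L^(-1/4) = w/162, so L = (162/w)^(4).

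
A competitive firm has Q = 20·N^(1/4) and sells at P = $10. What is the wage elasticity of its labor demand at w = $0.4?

ε = -4/3

MP_N = (1/4)·20·N^(-3/4), so P·MP_N = w gives 50·N^(-3/4) = w.
Solving, N(w) = (50/w)^(4/3). This is a constant-elasticity form: N ∝ w^(−4/3), so ε = −4/3.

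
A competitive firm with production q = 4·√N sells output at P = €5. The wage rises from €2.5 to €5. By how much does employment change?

From P·MP_N = w with MP_N = 2·N^(-1/2), the labor demand is N(w) = (10/w)^(2).
At w = 2.5: N = 16. At w = 5: N = 4.
ΔN = 4 − 16 = -12.

ΔN = -12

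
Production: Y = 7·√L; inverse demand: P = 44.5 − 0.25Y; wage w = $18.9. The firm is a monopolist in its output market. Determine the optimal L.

L* = 25

Marginal revenue from the inverse demand is MR = 44.5 − 0.5Y.
The marginal product is MP_L = 3.5·L^(-1/2).
A monopolist hires until marginal revenue product equals the wage: MR·MP_L = w.
At L, Y = 7·√L. Substituting and solving: (44.5 − 3.5·√L)·3.5·L^(-1/2) = 18.9 gives L = 25.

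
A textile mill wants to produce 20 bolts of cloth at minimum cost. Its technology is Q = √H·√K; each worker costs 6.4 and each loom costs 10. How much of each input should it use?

Cost minimization requires the marginal rate of technical substitution to equal the input-price ratio: MP_H/MP_K = w/r.
Here MP_H/MP_K = (1/2)·(K/H)/(1/2) = (K/H). Setting this equal to 6.4/10 = 0.64 gives K = 0.64H.
Substituting into Q = 20: H^(1/2)·(0.64H)^(1/2) = 20.
Solving, H = 25 and K = 16.

H* = 25, K* = 16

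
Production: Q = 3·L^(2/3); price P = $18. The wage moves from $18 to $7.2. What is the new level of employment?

From P·MP_L = w with MP_L = 2·L^(-1/3), the labor demand is L(w) = (36/w)^(3).
At w = 18: L = 8. At w = 7.2: L = 125.

L* = 125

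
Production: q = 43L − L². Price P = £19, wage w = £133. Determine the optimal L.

L* = 18

The marginal product of L is MP_L = 43 − 2L.
A price-taking firm hires until the value of the marginal product equals the wage: P·MP_L = w, so 19·(43 − 2L) = 133.
Then 43 − 2L = 7, giving L = 18.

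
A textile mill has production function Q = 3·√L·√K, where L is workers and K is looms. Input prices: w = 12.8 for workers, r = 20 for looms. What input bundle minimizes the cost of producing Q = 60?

L* = 25, K* = 16

Cost minimization requires the marginal rate of technical substitution to equal the input-price ratio: MP_L/MP_K = w/r.
Here MP_L/MP_K = (1/2)·(K/L)/(1/2) = (K/L). Setting this equal to 12.8/20 = 0.64 gives K = 0.64L.
Substituting into Q = 60: 3·L^(1/2)·(0.64L)^(1/2) = 60.
Solving, L = 25 and K = 16.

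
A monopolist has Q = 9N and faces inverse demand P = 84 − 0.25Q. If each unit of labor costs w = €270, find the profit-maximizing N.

N* = 12

Marginal revenue from the inverse demand is MR = 84 − 0.5Q.
The marginal product is MP_N = 9.
A monopolist hires until marginal revenue product equals the wage: MR·MP_N = w.
(84 − 4.5N)·9 = 270, so N = 12.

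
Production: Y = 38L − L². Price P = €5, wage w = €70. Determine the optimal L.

L* = 12

The marginal product of L is MP_L = 38 − 2L.
A price-taking firm hires until the value of the marginal product equals the wage: P·MP_L = w, so 5·(38 − 2L) = 70.
Then 38 − 2L = 14, giving L = 12.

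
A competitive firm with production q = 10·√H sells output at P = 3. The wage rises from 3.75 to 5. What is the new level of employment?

From P·MP_H = w with MP_H = 5·H^(-1/2), the labor demand is H(w) = (15/w)^(2).
At w = 3.75: H = 16. At w = 5: H = 9.

H* = 9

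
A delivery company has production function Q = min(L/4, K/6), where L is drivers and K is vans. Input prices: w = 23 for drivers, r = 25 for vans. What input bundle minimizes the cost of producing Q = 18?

With a fixed-proportions technology, the cost-minimizing bundle uses no slack in either input: L/4 = K/6 = Q.
So L = 4·18 = 72 and K = 6·18 = 108.

L* = 72, K* = 108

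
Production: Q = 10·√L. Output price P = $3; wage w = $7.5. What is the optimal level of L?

MP_L = (1/2)·10·L^(-1/2) = 5·L^(-1/2).
Profit maximization for a price taker requires P·MP_L = w: 3·5·L^(-1/2) = 7.5.
So L^(-1/2) = 0.5, which gives L = 4.

L* = 4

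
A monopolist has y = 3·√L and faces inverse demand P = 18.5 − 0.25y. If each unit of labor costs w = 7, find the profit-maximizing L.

L* = 9

Marginal revenue from the inverse demand is MR = 18.5 − 0.5y.
The marginal product is MP_L = 1.5·L^(-1/2).
A monopolist hires until marginal revenue product equals the wage: MR·MP_L = w.
At L, y = 3·√L. Substituting and solving: (18.5 − 1.5·√L)·1.5·L^(-1/2) = 7 gives L = 9.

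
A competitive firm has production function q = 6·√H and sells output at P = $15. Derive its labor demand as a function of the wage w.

H(w) = 2025/w²

MP_H = (1/2)·6·H^(-1/2) = 3·H^(-1/2).
Setting P·MP_H = w: 45·H^(-1/2) = w.
Solving for H: H^(-1/2) = w/45, so H = (45/w)^(2).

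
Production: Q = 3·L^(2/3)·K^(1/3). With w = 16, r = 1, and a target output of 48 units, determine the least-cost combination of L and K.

L* = 8, K* = 64

Cost minimization requires the marginal rate of technical substitution to equal the input-price ratio: MP_L/MP_K = w/r.
Here MP_L/MP_K = (2/3)·(K/L)/(1/3) = 2·(K/L). Setting this equal to 16/1 = 16 gives K = 8L.
Substituting into Q = 48: 3·L^(2/3)·(8L)^(1/3) = 48.
Solving, L = 8 and K = 64.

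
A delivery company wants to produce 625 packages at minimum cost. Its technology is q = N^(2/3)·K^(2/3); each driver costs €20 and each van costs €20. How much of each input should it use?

Cost minimization requires the marginal rate of technical substitution to equal the input-price ratio: MP_N/MP_K = w/r.
Here MP_N/MP_K = (2/3)·(K/N)/(2/3) = (K/N). Setting this equal to 20/20 = 1 gives K = N.
Substituting into q = 625: N^(2/3)·(N)^(2/3) = 625.
Solving, N = 125 and K = 125.

N* = 125, K* = 125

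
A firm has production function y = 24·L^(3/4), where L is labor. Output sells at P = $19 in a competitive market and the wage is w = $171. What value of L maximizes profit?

L* = 16

MP_L = (3/4)·24·L^(-1/4) = 18·L^(-1/4).
Profit maximization for a price taker requires P·MP_L = w: 19·18·L^(-1/4) = 171.
So L^(-1/4) = 0.5, which gives L = 16.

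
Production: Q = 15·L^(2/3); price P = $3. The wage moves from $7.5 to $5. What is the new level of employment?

L* = 216

From P·MP_L = w with MP_L = 10·L^(-1/3), the labor demand is L(w) = (30/w)^(3).
At w = 7.5: L = 64. At w = 5: L = 216.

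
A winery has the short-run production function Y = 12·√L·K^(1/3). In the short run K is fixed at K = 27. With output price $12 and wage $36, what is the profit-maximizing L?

L* = 36

With K = 27, MP_L = (1/2)·12·L^(-1/2)·27^(1/3) = 18·L^(-1/2).
Profit maximization for a price taker requires P·MP_L = w: 12·18·L^(-1/2) = 36.
So L^(-1/2) = 1/6, which gives L = 36.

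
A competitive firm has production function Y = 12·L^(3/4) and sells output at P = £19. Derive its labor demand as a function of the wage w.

MP_L = (3/4)·12·L^(-1/4) = 9·L^(-1/4).
Setting P·MP_L = w: 171·L^(-1/4) = w.
Solving for L: L^(-1/4) = w/171, so L = (171/w)^(4).

L(w) = (171/w)^(4)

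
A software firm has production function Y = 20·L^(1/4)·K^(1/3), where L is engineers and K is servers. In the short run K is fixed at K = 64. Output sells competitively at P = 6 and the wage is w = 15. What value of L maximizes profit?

With K = 64, MP_L = (1/4)·20·L^(-3/4)·64^(1/3) = 20·L^(-3/4).
Profit maximization for a price taker requires P·MP_L = w: 6·20·L^(-3/4) = 15.
So L^(-3/4) = 0.125, which gives L = 16.

L* = 16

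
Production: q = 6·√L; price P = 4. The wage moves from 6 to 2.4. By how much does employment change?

From P·MP_L = w with MP_L = 3·L^(-1/2), the labor demand is L(w) = (12/w)^(2).
At w = 6: L = 4. At w = 2.4: L = 25.
ΔL = 25 − 4 = 21.

ΔL = 21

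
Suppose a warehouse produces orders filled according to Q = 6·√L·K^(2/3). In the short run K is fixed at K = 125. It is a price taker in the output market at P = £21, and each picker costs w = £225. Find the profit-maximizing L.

With K = 125, MP_L = (1/2)·6·L^(-1/2)·125^(2/3) = 75·L^(-1/2).
Profit maximization for a price taker requires P·MP_L = w: 21·75·L^(-1/2) = 225.
So L^(-1/2) = 1/7, which gives L = 49.

L* = 49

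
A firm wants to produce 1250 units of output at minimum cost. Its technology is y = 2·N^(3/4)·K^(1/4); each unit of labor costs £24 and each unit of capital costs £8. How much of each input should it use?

N* = 625, K* = 625

Cost minimization requires the marginal rate of technical substitution to equal the input-price ratio: MP_N/MP_K = w/r.
Here MP_N/MP_K = (3/4)·(K/N)/(1/4) = 3·(K/N). Setting this equal to 24/8 = 3 gives K = N.
Substituting into y = 1250: 2·N^(3/4)·(N)^(1/4) = 1250.
Solving, N = 625 and K = 625.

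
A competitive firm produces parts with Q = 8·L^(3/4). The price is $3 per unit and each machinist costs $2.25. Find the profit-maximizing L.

L* = 4096

MP_L = (3/4)·8·L^(-1/4) = 6·L^(-1/4).
Profit maximization for a price taker requires P·MP_L = w: 3·6·L^(-1/4) = 2.25.
So L^(-1/4) = 0.125, which gives L = 4096.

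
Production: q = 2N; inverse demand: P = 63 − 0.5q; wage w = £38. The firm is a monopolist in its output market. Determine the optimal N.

N* = 22

Marginal revenue from the inverse demand is MR = 63 − q.
The marginal product is MP_N = 2.
A monopolist hires until marginal revenue product equals the wage: MR·MP_N = w.
(63 − 2N)·2 = 38, so N = 22.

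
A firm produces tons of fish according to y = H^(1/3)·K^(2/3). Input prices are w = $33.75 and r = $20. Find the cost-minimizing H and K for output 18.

H* = 8, K* = 27

Cost minimization requires the marginal rate of technical substitution to equal the input-price ratio: MP_H/MP_K = w/r.
Here MP_H/MP_K = (1/3)·(K/H)/(2/3) = 0.5·(K/H). Setting this equal to 33.75/20 = 1.6875 gives K = 3.375H.
Substituting into y = 18: H^(1/3)·(3.375H)^(2/3) = 18.
Solving, H = 8 and K = 27.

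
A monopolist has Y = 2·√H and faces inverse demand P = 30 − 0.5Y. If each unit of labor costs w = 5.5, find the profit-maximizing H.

Marginal revenue from the inverse demand is MR = 30 − Y.
The marginal product is MP_H = H^(-1/2).
A monopolist hires until marginal revenue product equals the wage: MR·MP_H = w.
At H, Y = 2·√H. Substituting and solving: (30 − 2·√H)·H^(-1/2) = 5.5 gives H = 16.

H* = 16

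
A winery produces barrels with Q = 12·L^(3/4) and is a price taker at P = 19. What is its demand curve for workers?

MP_L = (3/4)·12·L^(-1/4) = 9·L^(-1/4).
Setting P·MP_L = w: 171·L^(-1/4) = w.
Solving for L: L^(-1/4) = w/171, so L = (171/w)^(4).

L(w) = (171/w)^(4)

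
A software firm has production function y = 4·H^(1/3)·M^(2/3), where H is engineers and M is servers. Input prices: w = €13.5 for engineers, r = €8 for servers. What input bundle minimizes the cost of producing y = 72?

H* = 8, M* = 27

Cost minimization requires the marginal rate of technical substitution to equal the input-price ratio: MP_H/MP_M = w/r.
Here MP_H/MP_M = (1/3)·(M/H)/(2/3) = 0.5·(M/H). Setting this equal to 13.5/8 = 1.6875 gives M = 3.375H.
Substituting into y = 72: 4·H^(1/3)·(3.375H)^(2/3) = 72.
Solving, H = 8 and M = 27.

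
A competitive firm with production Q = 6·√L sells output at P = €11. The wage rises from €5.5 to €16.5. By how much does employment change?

ΔL = -32

From P·MP_L = w with MP_L = 3·L^(-1/2), the labor demand is L(w) = (33/w)^(2).
At w = 5.5: L = 36. At w = 16.5: L = 4.
ΔL = 4 − 36 = -32.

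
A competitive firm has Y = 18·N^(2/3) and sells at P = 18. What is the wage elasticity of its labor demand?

MP_N = (2/3)·18·N^(-1/3), so P·MP_N = w gives 216·N^(-1/3) = w.
Solving, N(w) = (216/w)^(3). This is a constant-elasticity form: N ∝ w^(−3), so ε = −3.

ε = -3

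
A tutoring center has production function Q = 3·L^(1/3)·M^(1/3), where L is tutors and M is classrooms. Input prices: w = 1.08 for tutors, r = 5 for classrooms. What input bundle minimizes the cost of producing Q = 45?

Cost minimization requires the marginal rate of technical substitution to equal the input-price ratio: MP_L/MP_M = w/r.
Here MP_L/MP_M = (1/3)·(M/L)/(1/3) = (M/L). Setting this equal to 1.08/5 = 0.216 gives M = 0.216L.
Substituting into Q = 45: 3·L^(1/3)·(0.216L)^(1/3) = 45.
Solving, L = 125 and M = 27.

L* = 125, M* = 27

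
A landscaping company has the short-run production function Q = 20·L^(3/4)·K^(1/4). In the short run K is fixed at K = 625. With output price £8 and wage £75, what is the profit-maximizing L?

With K = 625, MP_L = (3/4)·20·L^(-1/4)·625^(1/4) = 75·L^(-1/4).
Profit maximization for a price taker requires P·MP_L = w: 8·75·L^(-1/4) = 75.
So L^(-1/4) = 0.125, which gives L = 4096.

L* = 4096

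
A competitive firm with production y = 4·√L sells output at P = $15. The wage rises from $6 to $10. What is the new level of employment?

L* = 9

From P·MP_L = w with MP_L = 2·L^(-1/2), the labor demand is L(w) = (30/w)^(2).
At w = 6: L = 25. At w = 10: L = 9.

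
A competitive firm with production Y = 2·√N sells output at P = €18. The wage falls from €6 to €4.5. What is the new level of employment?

From P·MP_N = w with MP_N = N^(-1/2), the labor demand is N(w) = (18/w)^(2).
At w = 6: N = 9. At w = 4.5: N = 16.

N* = 16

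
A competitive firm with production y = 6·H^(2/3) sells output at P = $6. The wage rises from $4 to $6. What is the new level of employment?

From P·MP_H = w with MP_H = 4·H^(-1/3), the labor demand is H(w) = (24/w)^(3).
At w = 4: H = 216. At w = 6: H = 64.

H* = 64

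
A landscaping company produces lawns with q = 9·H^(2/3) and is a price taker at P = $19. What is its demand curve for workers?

MP_H = (2/3)·9·H^(-1/3) = 6·H^(-1/3).
Setting P·MP_H = w: 114·H^(-1/3) = w.
Solving for H: H^(-1/3) = w/114, so H = (114/w)^(3).

H(w) = 1481544/w³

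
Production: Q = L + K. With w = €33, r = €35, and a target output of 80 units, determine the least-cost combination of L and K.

The inputs are perfect substitutes, so the firm uses whichever has the lower cost per unit of output.
Cost per unit of output via L is 33; via K it is 35. L is cheaper.
Producing Q = 80 with L alone: L = 80, K = 0.

L* = 80, K* = 0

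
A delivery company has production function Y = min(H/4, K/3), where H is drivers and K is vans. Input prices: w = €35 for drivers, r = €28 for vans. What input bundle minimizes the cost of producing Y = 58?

With a fixed-proportions technology, the cost-minimizing bundle uses no slack in either input: H/4 = K/3 = Y.
So H = 4·58 = 232 and K = 3·58 = 174.

H* = 232, K* = 174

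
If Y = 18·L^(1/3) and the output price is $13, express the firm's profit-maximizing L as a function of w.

MP_L = (1/3)·18·L^(-2/3) = 6·L^(-2/3).
Setting P·MP_L = w: 78·L^(-2/3) = w.
Solving for L: L^(-2/3) = w/78, so L = (78/w)^(3/2).

L(w) = (78/w)^(3/2)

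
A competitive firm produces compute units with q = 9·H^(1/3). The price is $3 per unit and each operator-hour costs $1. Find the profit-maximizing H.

H* = 27

MP_H = (1/3)·9·H^(-2/3) = 3·H^(-2/3).
Profit maximization for a price taker requires P·MP_H = w: 3·3·H^(-2/3) = 1.
So H^(-2/3) = 1/9, which gives H = 27.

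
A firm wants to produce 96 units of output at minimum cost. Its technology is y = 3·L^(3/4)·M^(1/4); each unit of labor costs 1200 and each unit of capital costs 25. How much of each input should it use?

L* = 16, M* = 256

Cost minimization requires the marginal rate of technical substitution to equal the input-price ratio: MP_L/MP_M = w/r.
Here MP_L/MP_M = (3/4)·(M/L)/(1/4) = 3·(M/L). Setting this equal to 1200/25 = 48 gives M = 16L.
Substituting into y = 96: 3·L^(3/4)·(16L)^(1/4) = 96.
Solving, L = 16 and M = 256.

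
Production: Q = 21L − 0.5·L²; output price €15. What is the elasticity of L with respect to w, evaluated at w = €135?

ε = -0.75

From P·MP_L = w with MP_L = 21 − L, labor demand is L(w) = 21 − w/15.
dL/dw = −1/(15) = -1/15.
At w = 135, L = 12, so ε = (dL/dw)·(w/L) = (-1/15)·(135/12) = -0.75.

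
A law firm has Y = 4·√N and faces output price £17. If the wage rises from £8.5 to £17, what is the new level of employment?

From P·MP_N = w with MP_N = 2·N^(-1/2), the labor demand is N(w) = (34/w)^(2).
At w = 8.5: N = 16. At w = 17: N = 4.

N* = 4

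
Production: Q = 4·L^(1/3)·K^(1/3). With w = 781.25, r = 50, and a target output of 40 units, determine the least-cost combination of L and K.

L* = 8, K* = 125

Cost minimization requires the marginal rate of technical substitution to equal the input-price ratio: MP_L/MP_K = w/r.
Here MP_L/MP_K = (1/3)·(K/L)/(1/3) = (K/L). Setting this equal to 781.25/50 = 15.625 gives K = 15.625L.
Substituting into Q = 40: 4·L^(1/3)·(15.625L)^(1/3) = 40.
Solving, L = 8 and K = 125.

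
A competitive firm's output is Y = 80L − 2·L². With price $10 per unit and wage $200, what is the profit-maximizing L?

L* = 15

The marginal product of L is MP_L = 80 − 4L.
A price-taking firm hires until the value of the marginal product equals the wage: P·MP_L = w, so 10·(80 − 4L) = 200.
Then 80 − 4L = 20, giving L = 15.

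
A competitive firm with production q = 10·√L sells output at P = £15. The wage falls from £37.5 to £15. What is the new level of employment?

L* = 25

From P·MP_L = w with MP_L = 5·L^(-1/2), the labor demand is L(w) = (75/w)^(2).
At w = 37.5: L = 4. At w = 15: L = 25.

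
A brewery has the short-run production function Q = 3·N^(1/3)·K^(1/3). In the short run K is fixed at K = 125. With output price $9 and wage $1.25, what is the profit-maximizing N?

With K = 125, MP_N = (1/3)·3·N^(-2/3)·125^(1/3) = 5·N^(-2/3).
Profit maximization for a price taker requires P·MP_N = w: 9·5·N^(-2/3) = 1.25.
So N^(-2/3) = 1/36, which gives N = 216.

N* = 216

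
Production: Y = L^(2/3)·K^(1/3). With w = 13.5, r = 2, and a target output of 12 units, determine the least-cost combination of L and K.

Cost minimization requires the marginal rate of technical substitution to equal the input-price ratio: MP_L/MP_K = w/r.
Here MP_L/MP_K = (2/3)·(K/L)/(1/3) = 2·(K/L). Setting this equal to 13.5/2 = 6.75 gives K = 3.375L.
Substituting into Y = 12: L^(2/3)·(3.375L)^(1/3) = 12.
Solving, L = 8 and K = 27.

L* = 8, K* = 27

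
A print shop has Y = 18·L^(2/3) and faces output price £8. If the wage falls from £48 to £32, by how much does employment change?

From P·MP_L = w with MP_L = 12·L^(-1/3), the labor demand is L(w) = (96/w)^(3).
At w = 48: L = 8. At w = 32: L = 27.
ΔL = 27 − 8 = 19.

ΔL = 19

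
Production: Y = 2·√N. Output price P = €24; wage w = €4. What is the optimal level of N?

MP_N = (1/2)·2·N^(-1/2) = N^(-1/2).
Profit maximization for a price taker requires P·MP_N = w: 24·N^(-1/2) = 4.
So N^(-1/2) = 1/6, which gives N = 36.

N* = 36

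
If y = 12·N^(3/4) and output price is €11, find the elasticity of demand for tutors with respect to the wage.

MP_N = (3/4)·12·N^(-1/4), so P·MP_N = w gives 99·N^(-1/4) = w.
Solving, N(w) = (99/w)^(4). This is a constant-elasticity form: N ∝ w^(−4), so ε = −4.

ε = -4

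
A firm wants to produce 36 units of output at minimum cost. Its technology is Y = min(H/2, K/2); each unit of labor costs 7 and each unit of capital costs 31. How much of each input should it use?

With a fixed-proportions technology, the cost-minimizing bundle uses no slack in either input: H/2 = K/2 = Y.
So H = 2·36 = 72 and K = 2·36 = 72.

H* = 72, K* = 72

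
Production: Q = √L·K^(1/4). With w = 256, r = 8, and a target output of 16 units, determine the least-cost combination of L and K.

L* = 16, K* = 256

Cost minimization requires the marginal rate of technical substitution to equal the input-price ratio: MP_L/MP_K = w/r.
Here MP_L/MP_K = (1/2)·(K/L)/(1/4) = 2·(K/L). Setting this equal to 256/8 = 32 gives K = 16L.
Substituting into Q = 16: L^(1/2)·(16L)^(1/4) = 16.
Solving, L = 16 and K = 256.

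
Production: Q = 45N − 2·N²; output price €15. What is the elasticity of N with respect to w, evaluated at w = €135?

ε = -0.25

From P·MP_N = w with MP_N = 45 − 4N, labor demand is N(w) = (45 − w/15)/4.
dN/dw = −1/(60) = -1/60.
At w = 135, N = 9, so ε = (dN/dw)·(w/N) = (-1/60)·(135/9) = -0.25.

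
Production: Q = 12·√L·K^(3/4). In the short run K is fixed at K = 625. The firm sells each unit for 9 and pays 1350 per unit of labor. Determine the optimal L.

With K = 625, MP_L = (1/2)·12·L^(-1/2)·625^(3/4) = 750·L^(-1/2).
Profit maximization for a price taker requires P·MP_L = w: 9·750·L^(-1/2) = 1350.
So L^(-1/2) = 0.2, which gives L = 25.

L* = 25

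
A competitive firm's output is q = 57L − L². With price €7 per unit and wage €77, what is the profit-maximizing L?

L* = 23

The marginal product of L is MP_L = 57 − 2L.
A price-taking firm hires until the value of the marginal product equals the wage: P·MP_L = w, so 7·(57 − 2L) = 77.
Then 57 − 2L = 11, giving L = 23.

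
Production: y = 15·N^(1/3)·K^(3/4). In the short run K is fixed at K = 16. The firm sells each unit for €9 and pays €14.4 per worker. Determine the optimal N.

N* = 125

With K = 16, MP_N = (1/3)·15·N^(-2/3)·16^(3/4) = 40·N^(-2/3).
Profit maximization for a price taker requires P·MP_N = w: 9·40·N^(-2/3) = 14.4.
So N^(-2/3) = 0.04, which gives N = 125.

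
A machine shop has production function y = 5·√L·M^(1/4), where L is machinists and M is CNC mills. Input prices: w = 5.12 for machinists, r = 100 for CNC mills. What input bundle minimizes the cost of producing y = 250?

Cost minimization requires the marginal rate of technical substitution to equal the input-price ratio: MP_L/MP_M = w/r.
Here MP_L/MP_M = (1/2)·(M/L)/(1/4) = 2·(M/L). Setting this equal to 5.12/100 = 0.0512 gives M = 0.0256L.
Substituting into y = 250: 5·L^(1/2)·(0.0256L)^(1/4) = 250.
Solving, L = 625 and M = 16.

L* = 625, M* = 16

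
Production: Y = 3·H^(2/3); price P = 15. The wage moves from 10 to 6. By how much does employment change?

From P·MP_H = w with MP_H = 2·H^(-1/3), the labor demand is H(w) = (30/w)^(3).
At w = 10: H = 27. At w = 6: H = 125.
ΔH = 125 − 27 = 98.

ΔH = 98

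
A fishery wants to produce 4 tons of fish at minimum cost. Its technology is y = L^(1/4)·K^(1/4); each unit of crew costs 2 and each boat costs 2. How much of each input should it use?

Cost minimization requires the marginal rate of technical substitution to equal the input-price ratio: MP_L/MP_K = w/r.
Here MP_L/MP_K = (1/4)·(K/L)/(1/4) = (K/L). Setting this equal to 2/2 = 1 gives K = L.
Substituting into y = 4: L^(1/4)·(L)^(1/4) = 4.
Solving, L = 16 and K = 16.

L* = 16, K* = 16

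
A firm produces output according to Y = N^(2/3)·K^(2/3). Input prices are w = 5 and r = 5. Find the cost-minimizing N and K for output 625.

N* = 125, K* = 125

Cost minimization requires the marginal rate of technical substitution to equal the input-price ratio: MP_N/MP_K = w/r.
Here MP_N/MP_K = (2/3)·(K/N)/(2/3) = (K/N). Setting this equal to 5/5 = 1 gives K = N.
Substituting into Y = 625: N^(2/3)·(N)^(2/3) = 625.
Solving, N = 125 and K = 125.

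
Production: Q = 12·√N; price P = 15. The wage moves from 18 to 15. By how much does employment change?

From P·MP_N = w with MP_N = 6·N^(-1/2), the labor demand is N(w) = (90/w)^(2).
At w = 18: N = 25. At w = 15: N = 36.
ΔN = 36 − 25 = 11.

ΔN = 11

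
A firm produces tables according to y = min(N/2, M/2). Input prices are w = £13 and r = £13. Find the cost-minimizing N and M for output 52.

With a fixed-proportions technology, the cost-minimizing bundle uses no slack in either input: N/2 = M/2 = y.
So N = 2·52 = 104 and M = 2·52 = 104.

N* = 104, M* = 104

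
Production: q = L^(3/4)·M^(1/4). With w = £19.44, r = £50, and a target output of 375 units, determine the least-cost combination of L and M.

Cost minimization requires the marginal rate of technical substitution to equal the input-price ratio: MP_L/MP_M = w/r.
Here MP_L/MP_M = (3/4)·(M/L)/(1/4) = 3·(M/L). Setting this equal to 19.44/50 = 0.3888 gives M = 0.1296L.
Substituting into q = 375: L^(3/4)·(0.1296L)^(1/4) = 375.
Solving, L = 625 and M = 81.

L* = 625, M* = 81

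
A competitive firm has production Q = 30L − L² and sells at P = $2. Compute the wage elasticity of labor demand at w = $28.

ε = -0.875

From P·MP_L = w with MP_L = 30 − 2L, labor demand is L(w) = (30 − w/2)/2.
dL/dw = −1/(4) = -0.25.
At w = 28, L = 8, so ε = (dL/dw)·(w/L) = (-0.25)·(28/8) = -0.875.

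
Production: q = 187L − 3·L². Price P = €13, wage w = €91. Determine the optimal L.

L* = 30

The marginal product of L is MP_L = 187 − 6L.
A price-taking firm hires until the value of the marginal product equals the wage: P·MP_L = w, so 13·(187 − 6L) = 91.
Then 187 − 6L = 7, giving L = 30.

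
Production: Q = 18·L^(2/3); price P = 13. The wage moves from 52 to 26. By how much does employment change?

ΔL = 189

From P·MP_L = w with MP_L = 12·L^(-1/3), the labor demand is L(w) = (156/w)^(3).
At w = 52: L = 27. At w = 26: L = 216.
ΔL = 216 − 27 = 189.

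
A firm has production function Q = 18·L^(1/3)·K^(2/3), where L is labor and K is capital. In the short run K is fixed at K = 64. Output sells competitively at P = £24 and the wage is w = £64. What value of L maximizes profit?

L* = 216

With K = 64, MP_L = (1/3)·18·L^(-2/3)·64^(2/3) = 96·L^(-2/3).
Profit maximization for a price taker requires P·MP_L = w: 24·96·L^(-2/3) = 64.
So L^(-2/3) = 1/36, which gives L = 216.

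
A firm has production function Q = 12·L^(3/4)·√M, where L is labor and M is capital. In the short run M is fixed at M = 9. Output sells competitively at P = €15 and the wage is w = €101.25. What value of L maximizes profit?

L* = 256

With M = 9, MP_L = (3/4)·12·L^(-1/4)·9^(1/2) = 27·L^(-1/4).
Profit maximization for a price taker requires P·MP_L = w: 15·27·L^(-1/4) = 101.25.
So L^(-1/4) = 0.25, which gives L = 256.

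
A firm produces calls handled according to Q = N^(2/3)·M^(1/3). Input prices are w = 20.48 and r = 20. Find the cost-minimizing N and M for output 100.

N* = 125, M* = 64

Cost minimization requires the marginal rate of technical substitution to equal the input-price ratio: MP_N/MP_M = w/r.
Here MP_N/MP_M = (2/3)·(M/N)/(1/3) = 2·(M/N). Setting this equal to 20.48/20 = 1.024 gives M = 0.512N.
Substituting into Q = 100: N^(2/3)·(0.512N)^(1/3) = 100.
Solving, N = 125 and M = 64.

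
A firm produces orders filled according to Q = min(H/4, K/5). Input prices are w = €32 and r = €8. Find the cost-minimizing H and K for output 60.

H* = 240, K* = 300

With a fixed-proportions technology, the cost-minimizing bundle uses no slack in either input: H/4 = K/5 = Q.
So H = 4·60 = 240 and K = 5·60 = 300.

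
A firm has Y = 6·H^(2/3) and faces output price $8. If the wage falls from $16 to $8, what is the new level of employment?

From P·MP_H = w with MP_H = 4·H^(-1/3), the labor demand is H(w) = (32/w)^(3).
At w = 16: H = 8. At w = 8: H = 64.

H* = 64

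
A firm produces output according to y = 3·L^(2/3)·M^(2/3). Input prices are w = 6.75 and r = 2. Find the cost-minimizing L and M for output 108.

L* = 8, M* = 27

Cost minimization requires the marginal rate of technical substitution to equal the input-price ratio: MP_L/MP_M = w/r.
Here MP_L/MP_M = (2/3)·(M/L)/(2/3) = (M/L). Setting this equal to 6.75/2 = 3.375 gives M = 3.375L.
Substituting into y = 108: 3·L^(2/3)·(3.375L)^(2/3) = 108.
Solving, L = 8 and M = 27.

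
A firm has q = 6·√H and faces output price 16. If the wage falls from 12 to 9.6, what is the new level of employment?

From P·MP_H = w with MP_H = 3·H^(-1/2), the labor demand is H(w) = (48/w)^(2).
At w = 12: H = 16. At w = 9.6: H = 25.

H* = 25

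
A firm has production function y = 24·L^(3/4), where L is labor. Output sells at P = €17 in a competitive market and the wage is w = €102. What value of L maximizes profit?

MP_L = (3/4)·24·L^(-1/4) = 18·L^(-1/4).
Profit maximization for a price taker requires P·MP_L = w: 17·18·L^(-1/4) = 102.
So L^(-1/4) = 1/3, which gives L = 81.

L* = 81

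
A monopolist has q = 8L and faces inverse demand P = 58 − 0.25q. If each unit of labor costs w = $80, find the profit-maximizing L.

Marginal revenue from the inverse demand is MR = 58 − 0.5q.
The marginal product is MP_L = 8.
A monopolist hires until marginal revenue product equals the wage: MR·MP_L = w.
(58 − 4L)·8 = 80, so L = 12.

L* = 12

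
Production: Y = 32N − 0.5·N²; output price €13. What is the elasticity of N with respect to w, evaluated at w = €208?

From P·MP_N = w with MP_N = 32 − N, labor demand is N(w) = 32 − w/13.
dN/dw = −1/(13) = -1/13.
At w = 208, N = 16, so ε = (dN/dw)·(w/N) = (-1/13)·(208/16) = -1.

ε = -1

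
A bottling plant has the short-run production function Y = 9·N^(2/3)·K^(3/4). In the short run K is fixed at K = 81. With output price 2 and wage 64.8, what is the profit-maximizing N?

N* = 125

With K = 81, MP_N = (2/3)·9·N^(-1/3)·81^(3/4) = 162·N^(-1/3).
Profit maximization for a price taker requires P·MP_N = w: 2·162·N^(-1/3) = 64.8.
So N^(-1/3) = 0.2, which gives N = 125.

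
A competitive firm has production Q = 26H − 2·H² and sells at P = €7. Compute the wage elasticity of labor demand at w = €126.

From P·MP_H = w with MP_H = 26 − 4H, labor demand is H(w) = (26 − w/7)/4.
dH/dw = −1/(28) = -1/28.
At w = 126, H = 2, so ε = (dH/dw)·(w/H) = (-1/28)·(126/2) = -2.25.

ε = -2.25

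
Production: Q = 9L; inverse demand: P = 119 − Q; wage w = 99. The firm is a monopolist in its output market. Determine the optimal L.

L* = 6

Marginal revenue from the inverse demand is MR = 119 − 2Q.
The marginal product is MP_L = 9.
A monopolist hires until marginal revenue product equals the wage: MR·MP_L = w.
(119 − 18L)·9 = 99, so L = 6.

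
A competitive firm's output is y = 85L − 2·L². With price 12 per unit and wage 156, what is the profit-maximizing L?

The marginal product of L is MP_L = 85 − 4L.
A price-taking firm hires until the value of the marginal product equals the wage: P·MP_L = w, so 12·(85 − 4L) = 156.
Then 85 − 4L = 13, giving L = 18.

L* = 18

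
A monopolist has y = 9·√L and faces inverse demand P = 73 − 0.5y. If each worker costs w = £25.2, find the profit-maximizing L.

L* = 25

Marginal revenue from the inverse demand is MR = 73 − y.
The marginal product is MP_L = 4.5·L^(-1/2).
A monopolist hires until marginal revenue product equals the wage: MR·MP_L = w.
At L, y = 9·√L. Substituting and solving: (73 − 9·√L)·4.5·L^(-1/2) = 25.2 gives L = 25.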